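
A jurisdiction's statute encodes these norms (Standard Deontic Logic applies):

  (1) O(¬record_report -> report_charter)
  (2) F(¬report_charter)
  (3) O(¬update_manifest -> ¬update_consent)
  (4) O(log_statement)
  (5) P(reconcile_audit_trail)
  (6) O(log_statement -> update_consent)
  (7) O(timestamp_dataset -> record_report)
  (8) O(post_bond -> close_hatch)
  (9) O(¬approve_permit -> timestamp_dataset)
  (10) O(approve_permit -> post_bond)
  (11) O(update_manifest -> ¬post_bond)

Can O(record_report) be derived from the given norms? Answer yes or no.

From premise 4 we have O(log_statement).
With premise 6, O(log_statement -> update_consent), the K-axiom yields O(update_consent).
Premise 3 is O(¬update_manifest -> ¬update_consent); contrapositively O(update_consent -> update_manifest). Since O(update_consent) holds, K gives O(update_manifest).
Applying K to premise 11 (O(update_manifest -> ¬post_bond)) and O(update_manifest) yields O(¬post_bond).
Premise 10, O(approve_permit -> post_bond), contraposes to O(¬post_bond -> ¬approve_permit); with O(¬post_bond) we get O(¬approve_permit).
With premise 9, O(¬approve_permit -> timestamp_dataset), the K-axiom yields O(timestamp_dataset).
With premise 7, O(timestamp_dataset -> record_report), the K-axiom yields O(record_report).
Premises 1, 2, 5, 8 do not contribute to this derivation.
So O(record_report) follows.

Yes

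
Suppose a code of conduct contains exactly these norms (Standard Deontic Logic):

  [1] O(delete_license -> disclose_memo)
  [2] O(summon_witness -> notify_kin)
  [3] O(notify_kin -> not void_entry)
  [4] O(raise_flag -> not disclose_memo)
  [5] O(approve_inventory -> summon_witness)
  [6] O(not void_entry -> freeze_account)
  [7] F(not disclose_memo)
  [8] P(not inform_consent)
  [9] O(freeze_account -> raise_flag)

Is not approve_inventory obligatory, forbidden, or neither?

Obligatory

F(not disclose_memo) at premise 7 means O(disclose_memo).
Premise 4, O(raise_flag -> not disclose_memo), contraposes to O(disclose_memo -> not raise_flag); with O(disclose_memo) we get O(not raise_flag).
Premise 9 is O(freeze_account -> raise_flag); contrapositively O(not raise_flag -> not freeze_account). Since O(not raise_flag) holds, K gives O(not freeze_account).
Premise 6 is O(not void_entry -> freeze_account); contrapositively O(not freeze_account -> void_entry). Since O(not freeze_account) holds, K gives O(void_entry).
The contrapositive of premise 3 (O(notify_kin -> not void_entry)) is O(void_entry -> not notify_kin), and O(void_entry) is already established, so O(not notify_kin).
Premise 2, O(summon_witness -> notify_kin), contraposes to O(not notify_kin -> not summon_witness); with O(not notify_kin) we get O(not summon_witness).
Premise 5 is O(approve_inventory -> summon_witness); contrapositively O(not summon_witness -> not approve_inventory). Since O(not summon_witness) holds, K gives O(not approve_inventory).
Premises 1, 8 do not contribute to this derivation.
Hence not approve_inventory is obligatory.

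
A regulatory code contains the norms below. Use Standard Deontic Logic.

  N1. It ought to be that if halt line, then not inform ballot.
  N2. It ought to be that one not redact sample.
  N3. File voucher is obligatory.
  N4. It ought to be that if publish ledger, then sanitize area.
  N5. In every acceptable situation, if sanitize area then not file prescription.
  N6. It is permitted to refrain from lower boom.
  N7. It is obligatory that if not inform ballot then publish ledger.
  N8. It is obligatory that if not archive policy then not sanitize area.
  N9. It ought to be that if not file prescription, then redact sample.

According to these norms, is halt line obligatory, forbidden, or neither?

From premise 2 we have O(¬redact_sample).
The contrapositive of premise 9 (O(¬file_prescription → redact_sample)) is O(¬redact_sample → file_prescription), and O(¬redact_sample) is already established, so O(file_prescription).
The contrapositive of premise 5 (O(sanitize_area → ¬file_prescription)) is O(file_prescription → ¬sanitize_area), and O(file_prescription) is already established, so O(¬sanitize_area).
Premise 4, O(publish_ledger → sanitize_area), contraposes to O(¬sanitize_area → ¬publish_ledger); with O(¬sanitize_area) we get O(¬publish_ledger).
The contrapositive of premise 7 (O(¬inform_ballot → publish_ledger)) is O(¬publish_ledger → inform_ballot), and O(¬publish_ledger) is already established, so O(inform_ballot).
The contrapositive of premise 1 (O(halt_line → ¬inform_ballot)) is O(inform_ballot → ¬halt_line), and O(inform_ballot) is already established, so O(¬halt_line).
Premises 3, 6, 8 do not contribute to this derivation.
Thus O(¬halt_line), which is F(halt_line): halt_line is forbidden.

Forbidden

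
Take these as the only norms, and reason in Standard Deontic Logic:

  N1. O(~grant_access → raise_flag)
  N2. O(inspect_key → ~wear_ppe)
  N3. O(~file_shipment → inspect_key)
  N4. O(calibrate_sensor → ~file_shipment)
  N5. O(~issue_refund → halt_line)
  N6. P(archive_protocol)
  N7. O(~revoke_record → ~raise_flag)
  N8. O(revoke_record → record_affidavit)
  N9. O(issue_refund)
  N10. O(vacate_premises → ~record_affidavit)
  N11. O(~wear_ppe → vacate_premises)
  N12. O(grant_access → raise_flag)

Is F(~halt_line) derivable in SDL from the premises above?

No

Premise 5 is O(~issue_refund → halt_line), but O(~issue_refund) is not derivable from the premises, so it does not yield O(halt_line).
No other premise forces O(halt_line). An ideal world satisfying every premise can still have ~halt_line true, so F(~halt_line) is not derivable.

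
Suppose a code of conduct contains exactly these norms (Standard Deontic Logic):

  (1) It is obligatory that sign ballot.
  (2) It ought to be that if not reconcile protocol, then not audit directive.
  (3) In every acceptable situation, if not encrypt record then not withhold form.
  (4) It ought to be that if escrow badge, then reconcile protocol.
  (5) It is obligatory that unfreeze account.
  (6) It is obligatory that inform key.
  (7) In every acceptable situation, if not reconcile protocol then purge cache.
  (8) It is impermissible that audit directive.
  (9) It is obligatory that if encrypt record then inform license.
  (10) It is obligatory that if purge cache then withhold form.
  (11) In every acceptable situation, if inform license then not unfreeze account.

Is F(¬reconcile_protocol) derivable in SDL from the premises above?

From premise 5 we have O(unfreeze_account).
Premise 11, O(inform_license → ¬unfreeze_account), contraposes to O(unfreeze_account → ¬inform_license); with O(unfreeze_account) we get O(¬inform_license).
The contrapositive of premise 9 (O(encrypt_record → inform_license)) is O(¬inform_license → ¬encrypt_record), and O(¬inform_license) is already established, so O(¬encrypt_record).
With premise 3, O(¬encrypt_record → ¬withhold_form), the K-axiom yields O(¬withhold_form).
Premise 10 is O(purge_cache → withhold_form); contrapositively O(¬withhold_form → ¬purge_cache). Since O(¬withhold_form) holds, K gives O(¬purge_cache).
Premise 7, O(¬reconcile_protocol → purge_cache), contraposes to O(¬purge_cache → reconcile_protocol); with O(¬purge_cache) we get O(reconcile_protocol).
Premises 1, 2, 4, 6, 8 do not contribute to this derivation.
So O(reconcile_protocol) holds, i.e. F(¬reconcile_protocol). The claim follows.

Yes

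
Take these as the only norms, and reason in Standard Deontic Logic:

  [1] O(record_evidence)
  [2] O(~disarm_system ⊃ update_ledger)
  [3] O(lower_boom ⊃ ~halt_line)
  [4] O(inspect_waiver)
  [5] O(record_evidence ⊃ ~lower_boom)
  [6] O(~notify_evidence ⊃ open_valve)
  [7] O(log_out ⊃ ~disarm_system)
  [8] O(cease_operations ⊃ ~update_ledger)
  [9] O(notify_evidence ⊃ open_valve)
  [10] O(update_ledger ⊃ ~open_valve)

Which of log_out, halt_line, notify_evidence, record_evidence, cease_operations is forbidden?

By case analysis on notify_evidence: premise 9 gives O(notify_evidence ⊃ open_valve) and premise 6 gives O(~notify_evidence ⊃ open_valve), so O(open_valve) either way.
Premise 10 is O(update_ledger ⊃ ~open_valve); contrapositively O(open_valve ⊃ ~update_ledger). Since O(open_valve) holds, K gives O(~update_ledger).
Premise 2, O(~disarm_system ⊃ update_ledger), contraposes to O(~update_ledger ⊃ disarm_system); with O(~update_ledger) we get O(disarm_system).
The contrapositive of premise 7 (O(log_out ⊃ ~disarm_system)) is O(disarm_system ⊃ ~log_out), and O(disarm_system) is already established, so O(~log_out).
So O(~log_out) holds, i.e. log_out is forbidden. None of the other listed options is forbidden under the premises.

log_out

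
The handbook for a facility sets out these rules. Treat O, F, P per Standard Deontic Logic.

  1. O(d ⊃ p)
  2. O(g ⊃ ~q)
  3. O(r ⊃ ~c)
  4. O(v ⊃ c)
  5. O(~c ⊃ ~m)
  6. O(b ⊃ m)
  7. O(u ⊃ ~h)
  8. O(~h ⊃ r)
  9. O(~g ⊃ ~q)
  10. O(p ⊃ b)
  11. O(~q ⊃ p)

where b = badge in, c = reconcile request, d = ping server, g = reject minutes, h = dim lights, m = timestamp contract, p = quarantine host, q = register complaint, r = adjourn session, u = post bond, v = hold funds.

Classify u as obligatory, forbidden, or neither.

Premises 2 and 9 cover both cases: O(g ⊃ ~q) and O(~g ⊃ ~q). Since g ∨ ~g is a tautology, O(~q) follows.
Applying K to premise 11 (O(~q ⊃ p)) and O(~q) yields O(p).
From O(p) and premise 10, O(p ⊃ b), we obtain O(b).
From O(b) and premise 6, O(b ⊃ m), we obtain O(m).
The contrapositive of premise 5 (O(~c ⊃ ~m)) is O(m ⊃ c), and O(m) is already established, so O(c).
The contrapositive of premise 3 (O(r ⊃ ~c)) is O(c ⊃ ~r), and O(c) is already established, so O(~r).
Premise 8, O(~h ⊃ r), contraposes to O(~r ⊃ h); with O(~r) we get O(h).
Premise 7 is O(u ⊃ ~h); contrapositively O(h ⊃ ~u). Since O(h) holds, K gives O(~u).
Premises 1, 4 do not contribute to this derivation.
Thus O(~u), which is F(u): u is forbidden.

Forbidden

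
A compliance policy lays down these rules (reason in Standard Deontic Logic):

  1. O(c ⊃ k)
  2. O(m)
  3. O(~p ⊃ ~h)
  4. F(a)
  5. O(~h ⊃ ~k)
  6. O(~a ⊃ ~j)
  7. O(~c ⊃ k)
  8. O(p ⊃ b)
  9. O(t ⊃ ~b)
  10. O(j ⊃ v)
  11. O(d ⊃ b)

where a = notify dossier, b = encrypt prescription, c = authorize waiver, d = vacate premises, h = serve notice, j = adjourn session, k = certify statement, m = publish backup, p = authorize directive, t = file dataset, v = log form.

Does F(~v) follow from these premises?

Premise 10 is O(j ⊃ v), but O(j) is not derivable from the premises, so it does not yield O(v).
No other premise forces O(v). An ideal world satisfying every premise can still have ~v true, so F(~v) is not derivable.

No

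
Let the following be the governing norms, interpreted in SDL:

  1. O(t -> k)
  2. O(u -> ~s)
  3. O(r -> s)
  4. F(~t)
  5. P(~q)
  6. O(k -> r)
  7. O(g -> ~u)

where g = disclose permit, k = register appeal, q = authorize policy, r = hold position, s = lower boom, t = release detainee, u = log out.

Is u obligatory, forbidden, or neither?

Forbidden

Premise 4 is F(~t), i.e. O(t).
With premise 1, O(t -> k), the K-axiom yields O(k).
Premise 6 is O(k -> r); since O(k), deontic closure gives O(r).
Applying K to premise 3 (O(r -> s)) and O(r) yields O(s).
Premise 2, O(u -> ~s), contraposes to O(s -> ~u); with O(s) we get O(~u).
Premises 5, 7 do not contribute to this derivation.
Thus O(~u), which is F(u): u is forbidden.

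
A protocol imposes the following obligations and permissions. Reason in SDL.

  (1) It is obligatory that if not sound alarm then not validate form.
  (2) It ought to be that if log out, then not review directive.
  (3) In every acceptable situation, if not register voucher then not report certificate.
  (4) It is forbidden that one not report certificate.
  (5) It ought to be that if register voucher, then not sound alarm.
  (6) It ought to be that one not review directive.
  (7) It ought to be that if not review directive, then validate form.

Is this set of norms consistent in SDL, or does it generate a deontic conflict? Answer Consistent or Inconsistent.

From premise 6 we have O(¬review_directive).
Premise 7 is O(¬review_directive → validate_form); since O(¬review_directive), deontic closure gives O(validate_form).
Premise 1, O(¬sound_alarm → ¬validate_form), contraposes to O(validate_form → sound_alarm); with O(validate_form) we get O(sound_alarm).
Premise 5, O(register_voucher → ¬sound_alarm), contraposes to O(sound_alarm → ¬register_voucher); with O(sound_alarm) we get O(¬register_voucher).
Premise 3 is O(¬register_voucher → ¬report_certificate); since O(¬register_voucher), deontic closure gives O(¬report_certificate).
But premise 4, F(¬report_certificate), means O(report_certificate).
We now have both O(¬report_certificate) and O(report_certificate) — report_certificate is simultaneously obligatory and forbidden, violating the D-axiom.

Inconsistent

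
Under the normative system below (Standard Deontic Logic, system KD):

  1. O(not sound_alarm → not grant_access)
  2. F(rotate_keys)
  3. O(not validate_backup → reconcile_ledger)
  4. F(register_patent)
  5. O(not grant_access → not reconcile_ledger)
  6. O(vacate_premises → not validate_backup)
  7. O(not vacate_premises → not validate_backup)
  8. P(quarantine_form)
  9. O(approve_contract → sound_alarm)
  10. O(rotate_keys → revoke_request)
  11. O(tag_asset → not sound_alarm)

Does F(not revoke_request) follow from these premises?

No

Premise 10 is O(rotate_keys → revoke_request), but O(rotate_keys) is not derivable from the premises, so it does not yield O(revoke_request).
No other premise forces O(revoke_request). An ideal world satisfying every premise can still have not revoke_request true, so F(not revoke_request) is not derivable.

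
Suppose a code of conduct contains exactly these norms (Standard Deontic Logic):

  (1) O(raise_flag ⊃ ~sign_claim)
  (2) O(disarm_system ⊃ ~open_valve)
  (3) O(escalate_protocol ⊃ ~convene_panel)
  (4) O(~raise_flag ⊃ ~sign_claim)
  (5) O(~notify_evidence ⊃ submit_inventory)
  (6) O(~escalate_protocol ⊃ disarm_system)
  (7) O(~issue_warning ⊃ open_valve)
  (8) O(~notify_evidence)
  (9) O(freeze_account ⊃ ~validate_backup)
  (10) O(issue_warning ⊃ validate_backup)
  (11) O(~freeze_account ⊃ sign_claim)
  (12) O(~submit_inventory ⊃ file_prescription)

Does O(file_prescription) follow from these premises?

No

Premise 12 is O(~submit_inventory ⊃ file_prescription), but O(~submit_inventory) is not derivable from the premises, so it does not yield O(file_prescription).
No other premise forces O(file_prescription). An ideal world satisfying every premise can still have file_prescription false, so O(file_prescription) is not derivable.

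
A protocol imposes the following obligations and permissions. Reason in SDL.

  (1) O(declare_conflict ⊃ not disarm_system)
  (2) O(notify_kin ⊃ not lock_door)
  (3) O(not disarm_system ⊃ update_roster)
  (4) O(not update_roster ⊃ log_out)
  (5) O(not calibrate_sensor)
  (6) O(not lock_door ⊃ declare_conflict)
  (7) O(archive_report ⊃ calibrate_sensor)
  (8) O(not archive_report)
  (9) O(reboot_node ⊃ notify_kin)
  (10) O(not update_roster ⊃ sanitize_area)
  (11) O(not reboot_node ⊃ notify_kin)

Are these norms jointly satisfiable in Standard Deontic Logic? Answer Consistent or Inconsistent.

Premise 7 is O(archive_report ⊃ calibrate_sensor), but O(archive_report) is not derivable from the premises, so it does not yield O(calibrate_sensor).
So O(calibrate_sensor) is not derivable, and the apparent clash with O(not calibrate_sensor) does not arise.
A world satisfying every obligation exists (e.g. archive_report=false, calibrate_sensor=false, declare_conflict=true, disarm_system=false, lock_door=false, log_out=false, notify_kin=true, reboot_node=false, sanitize_area=false, update_roster=true); no atom is both obligatory and forbidden, so the set is consistent.

Consistent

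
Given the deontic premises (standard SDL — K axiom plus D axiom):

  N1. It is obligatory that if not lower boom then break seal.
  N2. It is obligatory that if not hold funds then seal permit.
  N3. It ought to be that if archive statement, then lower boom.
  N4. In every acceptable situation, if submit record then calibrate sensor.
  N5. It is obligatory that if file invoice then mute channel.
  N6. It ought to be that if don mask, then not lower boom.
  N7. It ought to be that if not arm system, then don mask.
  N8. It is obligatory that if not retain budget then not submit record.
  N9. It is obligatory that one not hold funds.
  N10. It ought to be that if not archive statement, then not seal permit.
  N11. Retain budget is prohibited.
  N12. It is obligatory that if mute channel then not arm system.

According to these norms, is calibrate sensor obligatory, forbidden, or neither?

Premise 4 is O(submit_record → calibrate_sensor), but O(submit_record) is not derivable from the premises, so it does not yield O(calibrate_sensor).
No premise or chain of K-axiom applications forces O(calibrate_sensor), and none forces O(¬calibrate_sensor). So calibrate_sensor is neither obligatory nor forbidden under these norms.

Neither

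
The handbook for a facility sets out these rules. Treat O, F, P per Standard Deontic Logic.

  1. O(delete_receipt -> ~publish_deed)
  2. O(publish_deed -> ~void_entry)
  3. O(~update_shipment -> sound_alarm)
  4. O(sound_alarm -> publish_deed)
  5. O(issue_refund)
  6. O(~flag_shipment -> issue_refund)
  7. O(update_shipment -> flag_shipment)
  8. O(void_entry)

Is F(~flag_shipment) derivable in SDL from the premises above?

From premise 8 we have O(void_entry).
Premise 2, O(publish_deed -> ~void_entry), contraposes to O(void_entry -> ~publish_deed); with O(void_entry) we get O(~publish_deed).
Premise 4, O(sound_alarm -> publish_deed), contraposes to O(~publish_deed -> ~sound_alarm); with O(~publish_deed) we get O(~sound_alarm).
The contrapositive of premise 3 (O(~update_shipment -> sound_alarm)) is O(~sound_alarm -> update_shipment), and O(~sound_alarm) is already established, so O(update_shipment).
From O(update_shipment) and premise 7, O(update_shipment -> flag_shipment), we obtain O(flag_shipment).
Premises 1, 5, 6 do not contribute to this derivation.
So O(flag_shipment) holds, i.e. F(~flag_shipment). The claim follows.

Yes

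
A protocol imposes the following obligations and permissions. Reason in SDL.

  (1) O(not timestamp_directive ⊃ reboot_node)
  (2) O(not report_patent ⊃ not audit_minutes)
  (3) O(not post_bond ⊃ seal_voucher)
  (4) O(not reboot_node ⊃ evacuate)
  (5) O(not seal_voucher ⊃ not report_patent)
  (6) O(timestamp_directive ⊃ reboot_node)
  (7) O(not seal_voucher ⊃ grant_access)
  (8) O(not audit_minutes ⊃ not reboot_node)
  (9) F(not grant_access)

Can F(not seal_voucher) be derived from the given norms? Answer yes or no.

Premises 1 and 6 cover both cases: O(not timestamp_directive ⊃ reboot_node) and O(timestamp_directive ⊃ reboot_node). Since not timestamp_directive ∨ timestamp_directive is a tautology, O(reboot_node) follows.
The contrapositive of premise 8 (O(not audit_minutes ⊃ not reboot_node)) is O(reboot_node ⊃ audit_minutes), and O(reboot_node) is already established, so O(audit_minutes).
The contrapositive of premise 2 (O(not report_patent ⊃ not audit_minutes)) is O(audit_minutes ⊃ report_patent), and O(audit_minutes) is already established, so O(report_patent).
The contrapositive of premise 5 (O(not seal_voucher ⊃ not report_patent)) is O(report_patent ⊃ seal_voucher), and O(report_patent) is already established, so O(seal_voucher).
Premises 3, 4, 7, 9 do not contribute to this derivation.
So O(seal_voucher) holds, i.e. F(not seal_voucher). The claim follows.

Yes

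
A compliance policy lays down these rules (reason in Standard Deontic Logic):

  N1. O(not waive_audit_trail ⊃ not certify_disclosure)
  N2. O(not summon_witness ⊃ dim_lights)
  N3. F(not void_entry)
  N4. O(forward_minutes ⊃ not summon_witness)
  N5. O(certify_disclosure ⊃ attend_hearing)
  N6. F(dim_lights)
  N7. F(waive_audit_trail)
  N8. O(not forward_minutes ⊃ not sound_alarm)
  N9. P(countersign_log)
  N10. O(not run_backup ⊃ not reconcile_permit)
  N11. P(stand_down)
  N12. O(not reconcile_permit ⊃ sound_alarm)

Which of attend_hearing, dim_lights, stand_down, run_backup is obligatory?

Premise 6 is F(dim_lights), i.e. O(not dim_lights).
The contrapositive of premise 2 (O(not summon_witness ⊃ dim_lights)) is O(not dim_lights ⊃ summon_witness), and O(not dim_lights) is already established, so O(summon_witness).
Premise 4, O(forward_minutes ⊃ not summon_witness), contraposes to O(summon_witness ⊃ not forward_minutes); with O(summon_witness) we get O(not forward_minutes).
Applying K to premise 8 (O(not forward_minutes ⊃ not sound_alarm)) and O(not forward_minutes) yields O(not sound_alarm).
The contrapositive of premise 12 (O(not reconcile_permit ⊃ sound_alarm)) is O(not sound_alarm ⊃ reconcile_permit), and O(not sound_alarm) is already established, so O(reconcile_permit).
Premise 10 is O(not run_backup ⊃ not reconcile_permit); contrapositively O(reconcile_permit ⊃ run_backup). Since O(reconcile_permit) holds, K gives O(run_backup).
So O(run_backup) holds — run_backup is obligatory. None of the other listed options is made obligatory by any chain of premises.

run_backup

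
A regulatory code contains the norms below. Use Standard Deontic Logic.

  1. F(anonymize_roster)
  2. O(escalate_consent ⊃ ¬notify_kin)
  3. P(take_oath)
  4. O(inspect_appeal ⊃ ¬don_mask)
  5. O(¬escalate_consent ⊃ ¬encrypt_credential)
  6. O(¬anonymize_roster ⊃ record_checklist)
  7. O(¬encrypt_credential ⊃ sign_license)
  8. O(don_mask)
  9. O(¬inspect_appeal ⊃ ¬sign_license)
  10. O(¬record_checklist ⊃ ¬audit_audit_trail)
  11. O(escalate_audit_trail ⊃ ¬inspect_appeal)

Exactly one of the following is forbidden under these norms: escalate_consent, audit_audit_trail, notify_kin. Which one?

notify_kin

Premise 8 gives O(don_mask).
Premise 4 is O(inspect_appeal ⊃ ¬don_mask); contrapositively O(don_mask ⊃ ¬inspect_appeal). Since O(don_mask) holds, K gives O(¬inspect_appeal).
From O(¬inspect_appeal) and premise 9, O(¬inspect_appeal ⊃ ¬sign_license), we obtain O(¬sign_license).
Premise 7 is O(¬encrypt_credential ⊃ sign_license); contrapositively O(¬sign_license ⊃ encrypt_credential). Since O(¬sign_license) holds, K gives O(encrypt_credential).
Premise 5 is O(¬escalate_consent ⊃ ¬encrypt_credential); contrapositively O(encrypt_credential ⊃ escalate_consent). Since O(encrypt_credential) holds, K gives O(escalate_consent).
From O(escalate_consent) and premise 2, O(escalate_consent ⊃ ¬notify_kin), we obtain O(¬notify_kin).
So O(¬notify_kin) holds, i.e. notify_kin is forbidden. None of the other listed options is forbidden under the premises.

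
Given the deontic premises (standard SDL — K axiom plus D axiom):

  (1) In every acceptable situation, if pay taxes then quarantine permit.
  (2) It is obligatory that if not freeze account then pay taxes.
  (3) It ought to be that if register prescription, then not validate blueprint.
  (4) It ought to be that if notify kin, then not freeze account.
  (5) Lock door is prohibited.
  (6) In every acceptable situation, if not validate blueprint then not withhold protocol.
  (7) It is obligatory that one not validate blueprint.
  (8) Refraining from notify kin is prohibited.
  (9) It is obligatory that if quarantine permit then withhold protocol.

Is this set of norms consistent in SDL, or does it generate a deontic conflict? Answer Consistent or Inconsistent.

Inconsistent

From premise 7 we have O(¬validate_blueprint).
Applying K to premise 6 (O(¬validate_blueprint → ¬withhold_protocol)) and O(¬validate_blueprint) yields O(¬withhold_protocol).
The contrapositive of premise 9 (O(quarantine_permit → withhold_protocol)) is O(¬withhold_protocol → ¬quarantine_permit), and O(¬withhold_protocol) is already established, so O(¬quarantine_permit).
The contrapositive of premise 1 (O(pay_taxes → quarantine_permit)) is O(¬quarantine_permit → ¬pay_taxes), and O(¬quarantine_permit) is already established, so O(¬pay_taxes).
Premise 2 is O(¬freeze_account → pay_taxes); contrapositively O(¬pay_taxes → freeze_account). Since O(¬pay_taxes) holds, K gives O(freeze_account).
Premise 4, O(notify_kin → ¬freeze_account), contraposes to O(freeze_account → ¬notify_kin); with O(freeze_account) we get O(¬notify_kin).
Yet premise 8 is F(¬notify_kin), i.e. O(notify_kin).
We now have both O(¬notify_kin) and O(notify_kin) — notify_kin is simultaneously obligatory and forbidden, violating the D-axiom.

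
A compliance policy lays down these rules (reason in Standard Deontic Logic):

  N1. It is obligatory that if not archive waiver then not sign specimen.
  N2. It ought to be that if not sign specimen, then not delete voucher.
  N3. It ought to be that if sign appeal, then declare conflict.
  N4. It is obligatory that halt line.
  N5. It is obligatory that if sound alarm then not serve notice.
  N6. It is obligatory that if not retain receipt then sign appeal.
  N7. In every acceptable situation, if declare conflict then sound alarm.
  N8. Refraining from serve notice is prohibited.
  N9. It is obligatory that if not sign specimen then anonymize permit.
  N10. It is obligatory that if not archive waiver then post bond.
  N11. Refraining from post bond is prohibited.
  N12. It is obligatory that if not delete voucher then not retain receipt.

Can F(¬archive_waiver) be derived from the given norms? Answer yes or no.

Premise 8, F(¬serve_notice), is equivalent to O(serve_notice).
Premise 5, O(sound_alarm → ¬serve_notice), contraposes to O(serve_notice → ¬sound_alarm); with O(serve_notice) we get O(¬sound_alarm).
Premise 7 is O(declare_conflict → sound_alarm); contrapositively O(¬sound_alarm → ¬declare_conflict). Since O(¬sound_alarm) holds, K gives O(¬declare_conflict).
Premise 3 is O(sign_appeal → declare_conflict); contrapositively O(¬declare_conflict → ¬sign_appeal). Since O(¬declare_conflict) holds, K gives O(¬sign_appeal).
Premise 6, O(¬retain_receipt → sign_appeal), contraposes to O(¬sign_appeal → retain_receipt); with O(¬sign_appeal) we get O(retain_receipt).
The contrapositive of premise 12 (O(¬delete_voucher → ¬retain_receipt)) is O(retain_receipt → delete_voucher), and O(retain_receipt) is already established, so O(delete_voucher).
The contrapositive of premise 2 (O(¬sign_specimen → ¬delete_voucher)) is O(delete_voucher → sign_specimen), and O(delete_voucher) is already established, so O(sign_specimen).
Premise 1, O(¬archive_waiver → ¬sign_specimen), contraposes to O(sign_specimen → archive_waiver); with O(sign_specimen) we get O(archive_waiver).
Premises 4, 9, 10, 11 do not contribute to this derivation.
So O(archive_waiver) holds, i.e. F(¬archive_waiver). The claim follows.

Yes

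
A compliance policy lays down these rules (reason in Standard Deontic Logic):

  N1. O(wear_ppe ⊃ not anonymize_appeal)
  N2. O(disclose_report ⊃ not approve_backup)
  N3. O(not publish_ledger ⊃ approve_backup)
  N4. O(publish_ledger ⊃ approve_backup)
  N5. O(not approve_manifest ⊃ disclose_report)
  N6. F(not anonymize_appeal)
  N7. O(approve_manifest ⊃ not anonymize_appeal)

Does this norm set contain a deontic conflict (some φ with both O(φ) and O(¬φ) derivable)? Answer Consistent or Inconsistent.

Inconsistent

Premises 4 and 3 are O(publish_ledger ⊃ approve_backup) and O(not publish_ledger ⊃ approve_backup); every ideal world satisfies publish_ledger or not publish_ledger, so in either case approve_backup holds — hence O(approve_backup).
Premise 2, O(disclose_report ⊃ not approve_backup), contraposes to O(approve_backup ⊃ not disclose_report); with O(approve_backup) we get O(not disclose_report).
Premise 5 is O(not approve_manifest ⊃ disclose_report); contrapositively O(not disclose_report ⊃ approve_manifest). Since O(not disclose_report) holds, K gives O(approve_manifest).
From O(approve_manifest) and premise 7, O(approve_manifest ⊃ not anonymize_appeal), we obtain O(not anonymize_appeal).
However, F(not anonymize_appeal) at premise 6 amounts to O(anonymize_appeal).
We now have both O(not anonymize_appeal) and O(anonymize_appeal) — anonymize_appeal is simultaneously obligatory and forbidden, violating the D-axiom.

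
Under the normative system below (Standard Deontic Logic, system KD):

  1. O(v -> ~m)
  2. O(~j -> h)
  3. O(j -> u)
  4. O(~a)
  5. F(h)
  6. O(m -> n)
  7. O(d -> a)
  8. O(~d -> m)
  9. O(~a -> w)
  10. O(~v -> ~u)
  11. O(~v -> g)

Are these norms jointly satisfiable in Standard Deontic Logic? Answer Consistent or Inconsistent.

Premise 5, F(h), is equivalent to O(~h).
Premise 2, O(~j -> h), contraposes to O(~h -> j); with O(~h) we get O(j).
With premise 3, O(j -> u), the K-axiom yields O(u).
The contrapositive of premise 10 (O(~v -> ~u)) is O(u -> v), and O(u) is already established, so O(v).
Premise 1 is O(v -> ~m); since O(v), deontic closure gives O(~m).
Premise 8, O(~d -> m), contraposes to O(~m -> d); with O(~m) we get O(d).
With premise 7, O(d -> a), the K-axiom yields O(a).
However, premise 4 gives O(~a).
We now have both O(a) and O(~a) — a is simultaneously obligatory and forbidden, violating the D-axiom.

Inconsistent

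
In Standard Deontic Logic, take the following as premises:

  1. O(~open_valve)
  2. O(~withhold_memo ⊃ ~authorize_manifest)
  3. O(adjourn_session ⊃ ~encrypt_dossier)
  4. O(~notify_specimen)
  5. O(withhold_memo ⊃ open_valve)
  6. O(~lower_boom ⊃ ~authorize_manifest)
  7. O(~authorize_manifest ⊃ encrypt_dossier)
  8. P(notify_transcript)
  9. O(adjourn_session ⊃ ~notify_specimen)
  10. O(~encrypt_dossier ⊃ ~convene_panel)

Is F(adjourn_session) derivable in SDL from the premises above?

Premise 1 states O(~open_valve) outright.
Premise 5, O(withhold_memo ⊃ open_valve), contraposes to O(~open_valve ⊃ ~withhold_memo); with O(~open_valve) we get O(~withhold_memo).
With premise 2, O(~withhold_memo ⊃ ~authorize_manifest), the K-axiom yields O(~authorize_manifest).
Premise 7 is O(~authorize_manifest ⊃ encrypt_dossier); since O(~authorize_manifest), deontic closure gives O(encrypt_dossier).
Premise 3 is O(adjourn_session ⊃ ~encrypt_dossier); contrapositively O(encrypt_dossier ⊃ ~adjourn_session). Since O(encrypt_dossier) holds, K gives O(~adjourn_session).
Premises 4, 6, 8, 9, 10 do not contribute to this derivation.
So O(~adjourn_session) holds, i.e. F(adjourn_session). The claim follows.

Yes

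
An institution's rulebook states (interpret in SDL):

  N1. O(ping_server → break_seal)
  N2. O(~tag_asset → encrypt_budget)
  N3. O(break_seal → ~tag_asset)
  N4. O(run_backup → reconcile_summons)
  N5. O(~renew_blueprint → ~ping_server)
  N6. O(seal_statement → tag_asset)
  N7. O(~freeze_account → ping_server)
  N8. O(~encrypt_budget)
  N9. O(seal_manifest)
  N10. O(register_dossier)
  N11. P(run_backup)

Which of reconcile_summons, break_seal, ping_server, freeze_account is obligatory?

freeze_account

Premise 8 gives O(~encrypt_budget).
The contrapositive of premise 2 (O(~tag_asset → encrypt_budget)) is O(~encrypt_budget → tag_asset), and O(~encrypt_budget) is already established, so O(tag_asset).
The contrapositive of premise 3 (O(break_seal → ~tag_asset)) is O(tag_asset → ~break_seal), and O(tag_asset) is already established, so O(~break_seal).
The contrapositive of premise 1 (O(ping_server → break_seal)) is O(~break_seal → ~ping_server), and O(~break_seal) is already established, so O(~ping_server).
The contrapositive of premise 7 (O(~freeze_account → ping_server)) is O(~ping_server → freeze_account), and O(~ping_server) is already established, so O(freeze_account).
So O(freeze_account) holds — freeze_account is obligatory. None of the other listed options is made obligatory by any chain of premises.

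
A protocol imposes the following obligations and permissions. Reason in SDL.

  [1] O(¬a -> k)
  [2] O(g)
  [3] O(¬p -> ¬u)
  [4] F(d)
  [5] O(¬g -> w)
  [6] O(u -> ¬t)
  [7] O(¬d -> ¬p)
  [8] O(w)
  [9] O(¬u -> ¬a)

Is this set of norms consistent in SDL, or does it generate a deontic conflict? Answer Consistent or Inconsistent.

Consistent

Premise 5 is O(¬g -> w); even if O(w) held, inferring O(¬g) would be affirming the consequent — invalid.
So O(¬g) is not derivable, and the apparent clash with O(g) does not arise.
A world satisfying every obligation exists (e.g. a=false, d=false, g=true, k=true, p=false, t=false, u=false, w=true); no atom is both obligatory and forbidden, so the set is consistent.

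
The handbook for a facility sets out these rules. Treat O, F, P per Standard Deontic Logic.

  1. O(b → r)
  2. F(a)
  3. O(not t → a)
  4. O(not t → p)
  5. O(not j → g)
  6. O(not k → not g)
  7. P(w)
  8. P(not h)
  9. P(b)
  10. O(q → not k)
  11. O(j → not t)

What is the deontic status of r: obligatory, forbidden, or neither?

Neither

Premise 1 is O(b → r), but O(b) is not derivable from the premises (the permission P(b) asserts only not O(not b), not O(b)), so it does not yield O(r).
No premise or chain of K-axiom applications forces O(r), and none forces O(not r). So r is neither obligatory nor forbidden under these norms.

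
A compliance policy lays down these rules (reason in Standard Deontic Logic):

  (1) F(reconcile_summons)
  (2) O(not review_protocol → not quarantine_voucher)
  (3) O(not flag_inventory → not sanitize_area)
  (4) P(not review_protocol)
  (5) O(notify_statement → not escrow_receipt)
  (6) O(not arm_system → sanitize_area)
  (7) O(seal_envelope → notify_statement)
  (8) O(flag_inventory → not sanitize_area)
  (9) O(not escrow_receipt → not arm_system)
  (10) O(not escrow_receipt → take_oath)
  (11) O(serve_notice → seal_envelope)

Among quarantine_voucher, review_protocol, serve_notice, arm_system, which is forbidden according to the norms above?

serve_notice

By case analysis on not flag_inventory: premise 3 gives O(not flag_inventory → not sanitize_area) and premise 8 gives O(flag_inventory → not sanitize_area), so O(not sanitize_area) either way.
Premise 6 is O(not arm_system → sanitize_area); contrapositively O(not sanitize_area → arm_system). Since O(not sanitize_area) holds, K gives O(arm_system).
Premise 9 is O(not escrow_receipt → not arm_system); contrapositively O(arm_system → escrow_receipt). Since O(arm_system) holds, K gives O(escrow_receipt).
Premise 5 is O(notify_statement → not escrow_receipt); contrapositively O(escrow_receipt → not notify_statement). Since O(escrow_receipt) holds, K gives O(not notify_statement).
Premise 7 is O(seal_envelope → notify_statement); contrapositively O(not notify_statement → not seal_envelope). Since O(not notify_statement) holds, K gives O(not seal_envelope).
The contrapositive of premise 11 (O(serve_notice → seal_envelope)) is O(not seal_envelope → not serve_notice), and O(not seal_envelope) is already established, so O(not serve_notice).
So O(not serve_notice) holds, i.e. serve_notice is forbidden. None of the other listed options is forbidden under the premises.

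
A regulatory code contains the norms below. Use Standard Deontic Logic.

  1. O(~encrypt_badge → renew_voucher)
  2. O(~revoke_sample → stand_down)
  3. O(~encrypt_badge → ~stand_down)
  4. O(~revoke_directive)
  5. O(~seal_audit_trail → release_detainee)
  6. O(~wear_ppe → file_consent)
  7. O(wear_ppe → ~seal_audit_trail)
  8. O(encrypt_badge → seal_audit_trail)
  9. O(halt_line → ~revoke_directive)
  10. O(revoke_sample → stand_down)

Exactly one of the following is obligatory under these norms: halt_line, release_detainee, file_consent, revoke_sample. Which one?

Premises 10 and 2 are O(revoke_sample → stand_down) and O(~revoke_sample → stand_down); every ideal world satisfies revoke_sample or ~revoke_sample, so in either case stand_down holds — hence O(stand_down).
The contrapositive of premise 3 (O(~encrypt_badge → ~stand_down)) is O(stand_down → encrypt_badge), and O(stand_down) is already established, so O(encrypt_badge).
With premise 8, O(encrypt_badge → seal_audit_trail), the K-axiom yields O(seal_audit_trail).
Premise 7, O(wear_ppe → ~seal_audit_trail), contraposes to O(seal_audit_trail → ~wear_ppe); with O(seal_audit_trail) we get O(~wear_ppe).
From O(~wear_ppe) and premise 6, O(~wear_ppe → file_consent), we obtain O(file_consent).
So O(file_consent) holds — file_consent is obligatory. None of the other listed options is made obligatory by any chain of premises.

file_consent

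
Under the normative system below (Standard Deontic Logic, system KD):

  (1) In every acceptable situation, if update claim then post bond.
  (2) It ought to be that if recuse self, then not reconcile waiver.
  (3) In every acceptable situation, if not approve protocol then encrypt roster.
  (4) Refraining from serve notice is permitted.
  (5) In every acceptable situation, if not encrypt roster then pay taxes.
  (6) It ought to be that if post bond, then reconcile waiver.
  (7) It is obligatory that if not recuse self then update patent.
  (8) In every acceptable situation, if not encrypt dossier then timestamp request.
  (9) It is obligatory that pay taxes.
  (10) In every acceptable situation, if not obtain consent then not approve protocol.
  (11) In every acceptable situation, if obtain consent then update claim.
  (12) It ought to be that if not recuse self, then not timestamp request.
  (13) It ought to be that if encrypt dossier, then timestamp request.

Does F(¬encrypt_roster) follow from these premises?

Premises 8 and 13 are O(¬encrypt_dossier → timestamp_request) and O(encrypt_dossier → timestamp_request); every ideal world satisfies ¬encrypt_dossier or encrypt_dossier, so in either case timestamp_request holds — hence O(timestamp_request).
Premise 12 is O(¬recuse_self → ¬timestamp_request); contrapositively O(timestamp_request → recuse_self). Since O(timestamp_request) holds, K gives O(recuse_self).
Applying K to premise 2 (O(recuse_self → ¬reconcile_waiver)) and O(recuse_self) yields O(¬reconcile_waiver).
Premise 6 is O(post_bond → reconcile_waiver); contrapositively O(¬reconcile_waiver → ¬post_bond). Since O(¬reconcile_waiver) holds, K gives O(¬post_bond).
Premise 1 is O(update_claim → post_bond); contrapositively O(¬post_bond → ¬update_claim). Since O(¬post_bond) holds, K gives O(¬update_claim).
The contrapositive of premise 11 (O(obtain_consent → update_claim)) is O(¬update_claim → ¬obtain_consent), and O(¬update_claim) is already established, so O(¬obtain_consent).
With premise 10, O(¬obtain_consent → ¬approve_protocol), the K-axiom yields O(¬approve_protocol).
Premise 3 is O(¬approve_protocol → encrypt_roster); since O(¬approve_protocol), deontic closure gives O(encrypt_roster).
Premises 4, 5, 7, 9 do not contribute to this derivation.
So O(encrypt_roster) holds, i.e. F(¬encrypt_roster). The claim follows.

Yes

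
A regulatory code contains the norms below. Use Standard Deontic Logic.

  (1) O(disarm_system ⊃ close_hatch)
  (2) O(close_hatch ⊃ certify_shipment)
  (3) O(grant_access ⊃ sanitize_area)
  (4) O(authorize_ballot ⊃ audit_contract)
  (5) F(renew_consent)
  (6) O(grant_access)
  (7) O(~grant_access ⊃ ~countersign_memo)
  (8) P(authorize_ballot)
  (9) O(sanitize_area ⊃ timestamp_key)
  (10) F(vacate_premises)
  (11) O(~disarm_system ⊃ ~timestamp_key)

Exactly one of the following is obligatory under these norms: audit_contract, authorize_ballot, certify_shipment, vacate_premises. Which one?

certify_shipment

Premise 6 gives O(grant_access).
With premise 3, O(grant_access ⊃ sanitize_area), the K-axiom yields O(sanitize_area).
Applying K to premise 9 (O(sanitize_area ⊃ timestamp_key)) and O(sanitize_area) yields O(timestamp_key).
Premise 11, O(~disarm_system ⊃ ~timestamp_key), contraposes to O(timestamp_key ⊃ disarm_system); with O(timestamp_key) we get O(disarm_system).
Applying K to premise 1 (O(disarm_system ⊃ close_hatch)) and O(disarm_system) yields O(close_hatch).
Applying K to premise 2 (O(close_hatch ⊃ certify_shipment)) and O(close_hatch) yields O(certify_shipment).
So O(certify_shipment) holds — certify_shipment is obligatory. None of the other listed options is made obligatory by any chain of premises.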